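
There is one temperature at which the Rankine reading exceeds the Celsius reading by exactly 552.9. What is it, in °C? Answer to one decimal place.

76.5°C

Let C be the Celsius reading. The Rankine reading is R = 1.8·C + 491.67.
Require R - C = 552.9: (0.8)·C + 491.67 = 552.9.
C = (552.9 - 491.67) / (0.8) = 76.5.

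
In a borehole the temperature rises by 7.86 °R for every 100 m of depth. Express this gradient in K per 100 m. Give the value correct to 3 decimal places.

The quantity depends on a temperature interval, so only the ratio of degree sizes applies; the offset between the scales is irrelevant.
A change of 1°R is a change of 5/9 K, so 7.86 × 5/9 = 4.367.

4.367 K/100 m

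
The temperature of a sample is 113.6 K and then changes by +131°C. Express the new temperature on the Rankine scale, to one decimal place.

Initial temperature in Celsius: 113.6 - 273.15 = -159.5500°C.
Final Celsius temperature: -159.5500 + 131.0000 = -28.5500°C.
In Rankine: -28.5500 × 1.8 + 491.67 = 440.3°R.

440.3°R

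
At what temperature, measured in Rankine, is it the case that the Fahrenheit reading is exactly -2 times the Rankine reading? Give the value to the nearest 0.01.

153.22°R

Let R be the Rankine reading. The Fahrenheit reading is F = 1·R - 459.67.
Require F = -2·R: 1·R - 459.67 = -2·R.
(3)·R = 459.67  ⇒  R = 153.22.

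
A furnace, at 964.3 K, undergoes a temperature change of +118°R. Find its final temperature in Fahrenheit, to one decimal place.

1394.1°F

Initial temperature in Celsius: 964.3 - 273.15 = 691.1500°C.
The 118°R change is an interval, so only the factor 5/9 applies: +118 × 5/9 = +65.5556°C.
Final Celsius temperature: 691.1500 + 65.5556 = 756.7056°C.
In Fahrenheit: 756.7056 × 1.8 + 32 = 1394.1°F.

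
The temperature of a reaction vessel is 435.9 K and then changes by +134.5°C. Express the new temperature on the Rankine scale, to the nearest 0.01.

1026.72°R

Initial temperature in Celsius: 435.9 - 273.15 = 162.7500°C.
Final Celsius temperature: 162.7500 + 134.5000 = 297.2500°C.
In Rankine: 297.2500 × 1.8 + 491.67 = 1026.72°R.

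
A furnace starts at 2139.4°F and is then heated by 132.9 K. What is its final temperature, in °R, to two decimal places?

2838.29°R

Initial temperature in Celsius: (2139.4 - 32) × 5/9 = 1170.7778°C.
The 132.9 K change is an interval; Kelvin and Celsius degrees are the same size, so ΔC = +132.9°C.
Final Celsius temperature: 1170.7778 + 132.9000 = 1303.6778°C.
In Rankine: 1303.6778 × 1.8 + 491.67 = 2838.29°R.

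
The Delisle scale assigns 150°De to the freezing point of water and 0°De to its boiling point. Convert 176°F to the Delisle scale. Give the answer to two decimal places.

30.00°De

First in Celsius: (176 - 32) × 5/9 = 80.0000°C.
Linearly onto the Delisle scale: 150 + (80.0000 / 100) × (0 - 150) = 30.00°De.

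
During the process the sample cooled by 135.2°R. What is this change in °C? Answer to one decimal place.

For a temperature interval the offset drops out; only the factor 5/9 applies.
135.2 × 5/9 = 75.1.

75.1°C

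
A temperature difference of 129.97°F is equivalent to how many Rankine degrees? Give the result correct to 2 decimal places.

129.97°R

Fahrenheit and Rankine degrees are the same size, so the interval is unchanged: 129.97.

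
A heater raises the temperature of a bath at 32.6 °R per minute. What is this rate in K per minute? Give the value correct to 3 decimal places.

Since only a temperature interval is involved, the additive offset between the scales drops out.
A change of 1°R is a change of 5/9 K, so 32.6 × 5/9 = 18.111.

18.111 K/minute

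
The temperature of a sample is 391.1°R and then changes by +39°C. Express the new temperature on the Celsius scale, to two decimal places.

-16.87°C

Initial temperature in Celsius: (391.1 - 491.67) × 5/9 = -55.8722°C.
Final Celsius temperature: -55.8722 + 39.0000 = -16.8722°C.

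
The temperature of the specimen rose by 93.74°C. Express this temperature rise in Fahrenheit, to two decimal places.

168.73°F

An interval of 1°C corresponds to 1.8°F.
93.74 × 1.8 = 168.73.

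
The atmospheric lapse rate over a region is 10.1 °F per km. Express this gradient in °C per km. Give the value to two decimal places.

The quantity depends on a temperature interval, so only the ratio of degree sizes applies; the offset between the scales is irrelevant.
A change of 1°F is a change of 5/9°C, so 10.1 × 5/9 = 5.61.

5.61 °C/km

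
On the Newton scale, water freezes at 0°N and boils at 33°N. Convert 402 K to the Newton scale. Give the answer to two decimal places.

42.52°N

First in Celsius: 402 - 273.15 = 128.8500°C.
Linearly onto the Newton scale: 0 + (128.8500 / 100) × (33 - 0) = 42.52°N.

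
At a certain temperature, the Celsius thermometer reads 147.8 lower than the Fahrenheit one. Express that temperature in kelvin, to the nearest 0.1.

Let x be the Fahrenheit reading; then the Celsius reading is 5/9·x - 17.7778.
(5/9·x - 17.7778) - x = -147.8  ⇒  (-4/9)·x = -130.022  ⇒  x = 292.5500°F.
In Celsius: (292.55 - 32) × 5/9 = 144.7500°C.
In kelvin: 144.7500 + 273.15 = 417.9 K.

417.9 K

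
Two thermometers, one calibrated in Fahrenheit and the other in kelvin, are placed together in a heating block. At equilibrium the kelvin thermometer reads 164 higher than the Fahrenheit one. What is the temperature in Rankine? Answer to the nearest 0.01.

Let x be the Fahrenheit reading; then the kelvin reading is 5/9·x + 255.372.
(5/9·x + 255.372) - x = 164  ⇒  (-4/9)·x = -91.3722  ⇒  x = 205.5875°F.
In Celsius: (205.5875 - 32) × 5/9 = 96.4375°C.
In Rankine: 96.4375 × 1.8 + 491.67 = 665.26°R.

665.26°R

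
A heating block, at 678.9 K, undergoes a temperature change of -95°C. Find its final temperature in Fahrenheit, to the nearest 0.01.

Initial temperature in Celsius: 678.9 - 273.15 = 405.7500°C.
Final Celsius temperature: 405.7500 - 95.0000 = 310.7500°C.
In Fahrenheit: 310.7500 × 1.8 + 32 = 591.35°F.

591.35°F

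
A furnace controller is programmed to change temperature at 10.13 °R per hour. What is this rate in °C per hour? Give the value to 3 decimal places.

5.628 °C/hour

Since only a temperature interval is involved, the additive offset between the scales drops out.
A change of 1°R is a change of 5/9°C, so 10.13 × 5/9 = 5.628.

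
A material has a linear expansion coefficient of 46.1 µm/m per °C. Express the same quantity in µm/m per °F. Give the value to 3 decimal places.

25.611 µm/m per °F

Since only a temperature interval is involved, the additive offset between the scales drops out.
A change of 1°F is a change of 5/9°C, so per °F the value is 46.1 × 5/9 = 25.611.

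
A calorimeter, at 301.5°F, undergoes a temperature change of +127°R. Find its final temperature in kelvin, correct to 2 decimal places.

493.43 K

Initial temperature in Celsius: (301.5 - 32) × 5/9 = 149.7222°C.
The 127°R change is an interval, so only the factor 5/9 applies: +127 × 5/9 = +70.5556°C.
Final Celsius temperature: 149.7222 + 70.5556 = 220.2778°C.
In kelvin: 220.2778 + 273.15 = 493.43 K.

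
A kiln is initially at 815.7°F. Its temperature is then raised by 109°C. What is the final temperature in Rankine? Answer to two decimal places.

Initial temperature in Celsius: (815.7 - 32) × 5/9 = 435.3889°C.
Final Celsius temperature: 435.3889 + 109.0000 = 544.3889°C.
In Rankine: 544.3889 × 1.8 + 491.67 = 1471.57°R.

1471.57°R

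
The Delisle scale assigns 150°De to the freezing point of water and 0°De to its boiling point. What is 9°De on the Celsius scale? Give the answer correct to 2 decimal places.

Linear interpolation between the fixed points: C = (9 - 150) × 100 / (0 - 150) = 94.0000°C.

94.00°C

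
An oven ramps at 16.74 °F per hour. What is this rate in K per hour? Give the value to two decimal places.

9.30 K/hour

Since only a temperature interval is involved, the additive offset between the scales drops out.
A change of 1°F is a change of 5/9 K, so 16.74 × 5/9 = 9.30.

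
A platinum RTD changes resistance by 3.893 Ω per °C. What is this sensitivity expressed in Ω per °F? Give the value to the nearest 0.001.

2.163 Ω per °F

The quantity depends on a temperature interval, so only the ratio of degree sizes applies; the offset between the scales is irrelevant.
A change of 1°F is a change of 5/9°C, so per °F the value is 3.893 × 5/9 = 2.163.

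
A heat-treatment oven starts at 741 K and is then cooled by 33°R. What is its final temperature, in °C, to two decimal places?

Initial temperature in Celsius: 741 - 273.15 = 467.8500°C.
The 33°R change is an interval, so only the factor 5/9 applies: -33 × 5/9 = -18.3333°C.
Final Celsius temperature: 467.8500 - 18.3333 = 449.5167°C.

449.52°C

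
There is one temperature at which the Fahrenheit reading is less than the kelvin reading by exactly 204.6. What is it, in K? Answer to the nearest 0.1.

318.8 K

Let K be the kelvin reading. The Fahrenheit reading is F = 1.8·K - 459.67.
Require F - K = -204.6: (0.8)·K - 459.67 = -204.6.
K = (-204.6 + 459.67) / (0.8) = 318.8.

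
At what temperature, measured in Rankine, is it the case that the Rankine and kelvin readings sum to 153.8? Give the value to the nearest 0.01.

98.87°R

Let R be the Rankine reading. The kelvin reading is K = 5/9·R.
Require R + K = 153.8: (14/9)·R = 153.8.
R = (153.8) / (14/9) = 98.87.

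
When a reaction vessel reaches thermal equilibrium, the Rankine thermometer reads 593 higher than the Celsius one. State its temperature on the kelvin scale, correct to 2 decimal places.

Let x be the Celsius reading; then the Rankine reading is 1.8·x + 491.67.
(1.8·x + 491.67) - x = 593  ⇒  (0.8)·x = 101.33  ⇒  x = 126.6625°C.
In kelvin: 126.6625 + 273.15 = 399.81 K.

399.81 K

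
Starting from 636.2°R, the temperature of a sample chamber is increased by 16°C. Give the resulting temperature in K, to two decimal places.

Initial temperature in Celsius: (636.2 - 491.67) × 5/9 = 80.2944°C.
Final Celsius temperature: 80.2944 + 16.0000 = 96.2944°C.
In kelvin: 96.2944 + 273.15 = 369.44 K.

369.44 K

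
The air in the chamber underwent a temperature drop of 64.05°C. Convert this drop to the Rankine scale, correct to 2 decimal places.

115.29°R

For a temperature interval the offset drops out; only the factor 1.8 applies.
64.05 × 1.8 = 115.29.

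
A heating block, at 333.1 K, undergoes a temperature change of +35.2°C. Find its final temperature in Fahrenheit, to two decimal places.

203.27°F

Initial temperature in Celsius: 333.1 - 273.15 = 59.9500°C.
Final Celsius temperature: 59.9500 + 35.2000 = 95.1500°C.
In Fahrenheit: 95.1500 × 1.8 + 32 = 203.27°F.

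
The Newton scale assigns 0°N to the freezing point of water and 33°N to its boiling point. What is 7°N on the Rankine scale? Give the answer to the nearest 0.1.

529.9°R

Linear interpolation between the fixed points: C = (7 - 0) × 100 / (33 - 0) = 21.2121°C.
Then 21.2121 × 1.8 + 491.67 = 529.9°R.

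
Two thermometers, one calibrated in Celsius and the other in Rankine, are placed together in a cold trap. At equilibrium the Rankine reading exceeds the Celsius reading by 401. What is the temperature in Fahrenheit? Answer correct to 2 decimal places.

-172.01°F

Let x be the Celsius reading; then the Rankine reading is 1.8·x + 491.67.
(1.8·x + 491.67) - x = 401  ⇒  (0.8)·x = -90.67  ⇒  x = -113.3375°C.
In Fahrenheit: -113.3375 × 1.8 + 32 = -172.01°F.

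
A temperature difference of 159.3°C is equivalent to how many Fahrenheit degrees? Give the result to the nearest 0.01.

For a temperature interval the offset drops out; only the factor 1.8 applies.
159.3 × 1.8 = 286.74.

286.74°F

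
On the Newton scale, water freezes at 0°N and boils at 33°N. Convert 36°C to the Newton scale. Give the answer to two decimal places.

11.88°N

Linearly onto the Newton scale: 0 + (36.0000 / 100) × (33 - 0) = 11.88°N.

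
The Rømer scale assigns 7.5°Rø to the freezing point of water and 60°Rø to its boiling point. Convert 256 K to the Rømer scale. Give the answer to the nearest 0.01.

First in Celsius: 256 - 273.15 = -17.1500°C.
Linearly onto the Rømer scale: 7.5 + (-17.1500 / 100) × (60 - 7.5) = -1.50°Rø.

-1.50°Rø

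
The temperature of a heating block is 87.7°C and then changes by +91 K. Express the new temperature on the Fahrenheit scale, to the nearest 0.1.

The 91 K change is an interval; Kelvin and Celsius degrees are the same size, so ΔC = +91°C.
Final Celsius temperature: 87.7000 + 91.0000 = 178.7000°C.
In Fahrenheit: 178.7000 × 1.8 + 32 = 353.7°F.

353.7°F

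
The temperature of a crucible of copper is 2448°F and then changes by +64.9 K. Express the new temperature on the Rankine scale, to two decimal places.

Initial temperature in Celsius: (2448 - 32) × 5/9 = 1342.2222°C.
The 64.9 K change is an interval; Kelvin and Celsius degrees are the same size, so ΔC = +64.9°C.
Final Celsius temperature: 1342.2222 + 64.9000 = 1407.1222°C.
In Rankine: 1407.1222 × 1.8 + 491.67 = 3024.49°R.

3024.49°R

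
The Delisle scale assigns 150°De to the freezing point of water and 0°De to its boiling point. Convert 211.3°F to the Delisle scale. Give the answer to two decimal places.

First in Celsius: (211.3 - 32) × 5/9 = 99.6111°C.
Linearly onto the Delisle scale: 150 + (99.6111 / 100) × (0 - 150) = 0.58°De.

0.58°De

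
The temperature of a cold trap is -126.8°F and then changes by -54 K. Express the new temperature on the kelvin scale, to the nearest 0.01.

130.93 K

Initial temperature in Celsius: (-126.8 - 32) × 5/9 = -88.2222°C.
The 54 K change is an interval; Kelvin and Celsius degrees are the same size, so ΔC = -54°C.
Final Celsius temperature: -88.2222 - 54.0000 = -142.2222°C.
In kelvin: -142.2222 + 273.15 = 130.93 K.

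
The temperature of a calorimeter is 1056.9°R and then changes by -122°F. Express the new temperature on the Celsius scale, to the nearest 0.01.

Initial temperature in Celsius: (1056.9 - 491.67) × 5/9 = 314.0167°C.
The 122°F change is an interval, so only the factor 5/9 applies: -122 × 5/9 = -67.7778°C.
Final Celsius temperature: 314.0167 - 67.7778 = 246.2389°C.

246.24°C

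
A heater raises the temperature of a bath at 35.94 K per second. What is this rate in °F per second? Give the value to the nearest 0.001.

64.692 °F/second

The quantity depends on a temperature interval, so only the ratio of degree sizes applies; the offset between the scales is irrelevant.
A change of 1 K is a change of 1.8°F, so 35.94 × 1.8 = 64.692.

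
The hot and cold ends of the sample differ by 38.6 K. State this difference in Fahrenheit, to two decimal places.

Only the scale ratio 1.8 matters for a change in temperature.
38.6 × 1.8 = 69.48.

69.48°F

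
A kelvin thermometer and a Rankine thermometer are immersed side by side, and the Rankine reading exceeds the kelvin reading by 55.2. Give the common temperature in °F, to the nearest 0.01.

-335.47°F

Let x be the kelvin reading; then the Rankine reading is 1.8·x.
(1.8·x) - x = 55.2  ⇒  (0.8)·x = 55.2  ⇒  x = 69.0000 K.
In Celsius: 69 - 273.15 = -204.1500°C.
In Fahrenheit: -204.1500 × 1.8 + 32 = -335.47°F.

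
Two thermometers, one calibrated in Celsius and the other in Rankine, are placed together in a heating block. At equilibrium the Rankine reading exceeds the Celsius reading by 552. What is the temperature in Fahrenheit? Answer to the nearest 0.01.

Let x be the Celsius reading; then the Rankine reading is 1.8·x + 491.67.
(1.8·x + 491.67) - x = 552  ⇒  (0.8)·x = 60.33  ⇒  x = 75.4125°C.
In Fahrenheit: 75.4125 × 1.8 + 32 = 167.74°F.

167.74°F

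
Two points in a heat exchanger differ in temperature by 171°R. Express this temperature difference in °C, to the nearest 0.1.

95.0°C

For a temperature interval the offset drops out; only the factor 5/9 applies.
171 × 5/9 = 95.0.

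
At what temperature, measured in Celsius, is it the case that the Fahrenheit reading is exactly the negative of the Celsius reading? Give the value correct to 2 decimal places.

Let C be the Celsius reading. The Fahrenheit reading is F = 1.8·C + 32.
Require F = -1·C: 1.8·C + 32 = -1·C.
(2.8)·C = -32  ⇒  C = -11.43.

-11.43°C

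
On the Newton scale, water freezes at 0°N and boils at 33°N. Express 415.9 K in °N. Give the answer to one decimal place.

First in Celsius: 415.9 - 273.15 = 142.7500°C.
Linearly onto the Newton scale: 0 + (142.7500 / 100) × (33 - 0) = 47.1°N.

47.1°N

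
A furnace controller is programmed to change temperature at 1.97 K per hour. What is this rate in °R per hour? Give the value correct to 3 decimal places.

The quantity depends on a temperature interval, so only the ratio of degree sizes applies; the offset between the scales is irrelevant.
A change of 1 K is a change of 1.8°R, so 1.97 × 1.8 = 3.546.

3.546 °R/hour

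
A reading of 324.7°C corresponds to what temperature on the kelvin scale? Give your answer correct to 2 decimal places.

597.85 K

In kelvin: 324.7000 + 273.15 = 597.85 K.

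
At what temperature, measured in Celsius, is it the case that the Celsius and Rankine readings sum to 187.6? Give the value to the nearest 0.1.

Let C be the Celsius reading. The Rankine reading is R = 1.8·C + 491.67.
Require C + R = 187.6: (2.8)·C + 491.67 = 187.6.
C = (187.6 - 491.67) / (2.8) = -108.6.

-108.6°C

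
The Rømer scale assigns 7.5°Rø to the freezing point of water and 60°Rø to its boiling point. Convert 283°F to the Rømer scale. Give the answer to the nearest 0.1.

First in Celsius: (283 - 32) × 5/9 = 139.4444°C.
Linearly onto the Rømer scale: 7.5 + (139.4444 / 100) × (60 - 7.5) = 80.7°Rø.

80.7°Rø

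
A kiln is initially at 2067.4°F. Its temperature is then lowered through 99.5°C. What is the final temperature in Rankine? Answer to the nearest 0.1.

Initial temperature in Celsius: (2067.4 - 32) × 5/9 = 1130.7778°C.
Final Celsius temperature: 1130.7778 - 99.5000 = 1031.2778°C.
In Rankine: 1031.2778 × 1.8 + 491.67 = 2348.0°R.

2348.0°R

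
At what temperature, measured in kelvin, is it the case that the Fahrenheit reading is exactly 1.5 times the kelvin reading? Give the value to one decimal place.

1532.2 K

Let K be the kelvin reading. The Fahrenheit reading is F = 1.8·K - 459.67.
Require F = 1.5·K: 1.8·K - 459.67 = 1.5·K.
(0.3)·K = 459.67  ⇒  K = 1532.2.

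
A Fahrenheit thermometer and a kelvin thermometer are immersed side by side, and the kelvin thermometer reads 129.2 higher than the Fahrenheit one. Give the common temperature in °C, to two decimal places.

Let x be the Fahrenheit reading; then the kelvin reading is 5/9·x + 255.372.
(5/9·x + 255.372) - x = 129.2  ⇒  (-4/9)·x = -126.172  ⇒  x = 283.8875°F.
In Celsius: (283.8875 - 32) × 5/9 = 139.94°C.

139.94°C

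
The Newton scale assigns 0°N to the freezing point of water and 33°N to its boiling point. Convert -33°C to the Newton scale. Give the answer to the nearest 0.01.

-10.89°N

Linearly onto the Newton scale: 0 + (-33.0000 / 100) × (33 - 0) = -10.89°N.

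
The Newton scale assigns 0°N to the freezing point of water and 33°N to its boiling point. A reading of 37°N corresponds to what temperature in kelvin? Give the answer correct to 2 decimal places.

Linear interpolation between the fixed points: C = (37 - 0) × 100 / (33 - 0) = 112.1212°C.
Then 112.1212 + 273.15 = 385.27 K.

385.27 K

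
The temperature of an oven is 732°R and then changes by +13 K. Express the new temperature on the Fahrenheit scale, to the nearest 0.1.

Initial temperature in Celsius: (732 - 491.67) × 5/9 = 133.5167°C.
The 13 K change is an interval; Kelvin and Celsius degrees are the same size, so ΔC = +13°C.
Final Celsius temperature: 133.5167 + 13.0000 = 146.5167°C.
In Fahrenheit: 146.5167 × 1.8 + 32 = 295.7°F.

295.7°F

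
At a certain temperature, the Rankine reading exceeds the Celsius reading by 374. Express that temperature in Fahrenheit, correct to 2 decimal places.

Let x be the Rankine reading; then the Celsius reading is 5/9·x - 273.15.
(5/9·x - 273.15) - x = -374  ⇒  (-4/9)·x = -100.85  ⇒  x = 226.9125°R.
In Celsius: (226.9125 - 491.67) × 5/9 = -147.0875°C.
In Fahrenheit: -147.0875 × 1.8 + 32 = -232.76°F.

-232.76°F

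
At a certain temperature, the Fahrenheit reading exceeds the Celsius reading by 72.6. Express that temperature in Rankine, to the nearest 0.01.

Let x be the Celsius reading; then the Fahrenheit reading is 1.8·x + 32.
(1.8·x + 32) - x = 72.6  ⇒  (0.8)·x = 40.6  ⇒  x = 50.7500°C.
In Rankine: 50.7500 × 1.8 + 491.67 = 583.02°R.

583.02°R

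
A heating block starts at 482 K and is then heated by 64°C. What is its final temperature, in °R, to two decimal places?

Initial temperature in Celsius: 482 - 273.15 = 208.8500°C.
Final Celsius temperature: 208.8500 + 64.0000 = 272.8500°C.
In Rankine: 272.8500 × 1.8 + 491.67 = 982.80°R.

982.80°R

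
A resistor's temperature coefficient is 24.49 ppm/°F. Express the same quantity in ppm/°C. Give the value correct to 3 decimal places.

44.082 ppm/°C

Since only a temperature interval is involved, the additive offset between the scales drops out.
A change of 1°C is a change of 1.8°F, so per °C the value is 24.49 × 1.8 = 44.082.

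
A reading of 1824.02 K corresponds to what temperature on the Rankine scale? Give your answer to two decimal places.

3283.24°R

In Celsius: 1824.02 - 273.15 = 1550.8700°C.
In Rankine: 1550.8700 × 1.8 + 491.67 = 3283.24°R.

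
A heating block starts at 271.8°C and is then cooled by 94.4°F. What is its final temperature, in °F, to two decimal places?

The 94.4°F change is an interval, so only the factor 5/9 applies: -94.4 × 5/9 = -52.4444°C.
Final Celsius temperature: 271.8000 - 52.4444 = 219.3556°C.
In Fahrenheit: 219.3556 × 1.8 + 32 = 426.84°F.

426.84°F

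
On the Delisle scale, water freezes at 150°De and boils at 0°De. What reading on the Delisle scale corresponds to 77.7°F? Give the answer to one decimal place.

111.9°De

First in Celsius: (77.7 - 32) × 5/9 = 25.3889°C.
Linearly onto the Delisle scale: 150 + (25.3889 / 100) × (0 - 150) = 111.9°De.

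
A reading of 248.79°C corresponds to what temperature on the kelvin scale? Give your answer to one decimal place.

In kelvin: 248.7900 + 273.15 = 521.9 K.

521.9 K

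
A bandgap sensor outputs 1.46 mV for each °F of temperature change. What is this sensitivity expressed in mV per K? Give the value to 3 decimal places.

Since only a temperature interval is involved, the additive offset between the scales drops out.
A change of 1 K is a change of 1.8°F, so per K the value is 1.46 × 1.8 = 2.628.

2.628 mV per K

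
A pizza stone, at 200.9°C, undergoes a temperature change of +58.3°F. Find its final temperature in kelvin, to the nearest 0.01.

The 58.3°F change is an interval, so only the factor 5/9 applies: +58.3 × 5/9 = +32.3889°C.
Final Celsius temperature: 200.9000 + 32.3889 = 233.2889°C.
In kelvin: 233.2889 + 273.15 = 506.44 K.

506.44 K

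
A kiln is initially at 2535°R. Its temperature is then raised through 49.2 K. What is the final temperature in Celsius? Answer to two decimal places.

1184.38°C

Initial temperature in Celsius: (2535 - 491.67) × 5/9 = 1135.1833°C.
The 49.2 K change is an interval; Kelvin and Celsius degrees are the same size, so ΔC = +49.2°C.
Final Celsius temperature: 1135.1833 + 49.2000 = 1184.3833°C.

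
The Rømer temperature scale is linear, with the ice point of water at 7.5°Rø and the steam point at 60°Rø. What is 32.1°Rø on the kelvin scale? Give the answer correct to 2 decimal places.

Linear interpolation between the fixed points: C = (32.1 - 7.5) × 100 / (60 - 7.5) = 46.8571°C.
Then 46.8571 + 273.15 = 320.01 K.

320.01 K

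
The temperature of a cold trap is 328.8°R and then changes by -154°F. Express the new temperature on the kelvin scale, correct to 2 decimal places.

Initial temperature in Celsius: (328.8 - 491.67) × 5/9 = -90.4833°C.
The 154°F change is an interval, so only the factor 5/9 applies: -154 × 5/9 = -85.5556°C.
Final Celsius temperature: -90.4833 - 85.5556 = -176.0389°C.
In kelvin: -176.0389 + 273.15 = 97.11 K.

97.11 K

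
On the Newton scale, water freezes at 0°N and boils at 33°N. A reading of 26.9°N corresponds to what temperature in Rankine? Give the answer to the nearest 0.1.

Linear interpolation between the fixed points: C = (26.9 - 0) × 100 / (33 - 0) = 81.5152°C.
Then 81.5152 × 1.8 + 491.67 = 638.4°R.

638.4°R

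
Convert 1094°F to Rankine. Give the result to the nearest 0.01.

1553.67°R

In Celsius: (1094 - 32) × 5/9 = 590.0000°C.
In Rankine: 590.0000 × 1.8 + 491.67 = 1553.67°R.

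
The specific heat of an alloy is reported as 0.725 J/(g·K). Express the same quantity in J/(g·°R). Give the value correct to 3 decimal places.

The quantity depends on a temperature interval, so only the ratio of degree sizes applies; the offset between the scales is irrelevant.
A change of 1°R is a change of 5/9 K, so per °R the value is 0.725 × 5/9 = 0.403.

0.403 J/(g·°R)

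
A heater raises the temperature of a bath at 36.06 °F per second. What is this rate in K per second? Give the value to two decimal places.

The quantity depends on a temperature interval, so only the ratio of degree sizes applies; the offset between the scales is irrelevant.
A change of 1°F is a change of 5/9 K, so 36.06 × 5/9 = 20.03.

20.03 K/second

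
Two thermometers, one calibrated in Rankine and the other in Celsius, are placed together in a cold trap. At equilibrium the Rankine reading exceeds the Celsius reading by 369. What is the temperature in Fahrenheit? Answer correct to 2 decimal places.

Let x be the Rankine reading; then the Celsius reading is 5/9·x - 273.15.
(5/9·x - 273.15) - x = -369  ⇒  (-4/9)·x = -95.85  ⇒  x = 215.6625°R.
In Celsius: (215.6625 - 491.67) × 5/9 = -153.3375°C.
In Fahrenheit: -153.3375 × 1.8 + 32 = -244.01°F.

-244.01°F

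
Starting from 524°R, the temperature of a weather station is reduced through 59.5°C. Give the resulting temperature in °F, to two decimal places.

Initial temperature in Celsius: (524 - 491.67) × 5/9 = 17.9611°C.
Final Celsius temperature: 17.9611 - 59.5000 = -41.5389°C.
In Fahrenheit: -41.5389 × 1.8 + 32 = -42.77°F.

-42.77°F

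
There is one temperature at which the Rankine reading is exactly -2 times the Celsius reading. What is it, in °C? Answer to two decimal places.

-129.39°C

Let C be the Celsius reading. The Rankine reading is R = 1.8·C + 491.67.
Require R = -2·C: 1.8·C + 491.67 = -2·C.
(3.8)·C = -491.67  ⇒  C = -129.39.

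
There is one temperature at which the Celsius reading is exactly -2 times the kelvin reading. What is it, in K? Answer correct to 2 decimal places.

91.05 K

Let K be the kelvin reading. The Celsius reading is C = 1·K - 273.15.
Require C = -2·K: 1·K - 273.15 = -2·K.
(3)·K = 273.15  ⇒  K = 91.05.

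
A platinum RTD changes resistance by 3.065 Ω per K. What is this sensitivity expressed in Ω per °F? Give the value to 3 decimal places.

1.703 Ω per °F

The quantity depends on a temperature interval, so only the ratio of degree sizes applies; the offset between the scales is irrelevant.
A change of 1°F is a change of 5/9 K, so per °F the value is 3.065 × 5/9 = 1.703.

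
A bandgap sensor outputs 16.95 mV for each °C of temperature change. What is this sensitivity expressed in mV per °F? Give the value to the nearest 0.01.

The quantity depends on a temperature interval, so only the ratio of degree sizes applies; the offset between the scales is irrelevant.
A change of 1°F is a change of 5/9°C, so per °F the value is 16.95 × 5/9 = 9.42.

9.42 mV per °F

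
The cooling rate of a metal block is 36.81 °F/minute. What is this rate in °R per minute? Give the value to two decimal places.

36.81 °R/minute

The quantity depends on a temperature interval, so only the ratio of degree sizes applies; the offset between the scales is irrelevant.
A change of 1°F is a change of 1°R, so 36.81 × 1 = 36.81.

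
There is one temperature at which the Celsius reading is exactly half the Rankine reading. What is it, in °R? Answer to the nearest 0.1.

Let R be the Rankine reading. The Celsius reading is C = 5/9·R - 273.15.
Require C = 0.5·R: 5/9·R - 273.15 = 0.5·R.
(1/18)·R = 273.15  ⇒  R = 4916.7.

4916.7°R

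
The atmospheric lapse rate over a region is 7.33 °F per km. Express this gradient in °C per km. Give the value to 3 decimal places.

4.072 °C/km

The quantity depends on a temperature interval, so only the ratio of degree sizes applies; the offset between the scales is irrelevant.
A change of 1°F is a change of 5/9°C, so 7.33 × 5/9 = 4.072.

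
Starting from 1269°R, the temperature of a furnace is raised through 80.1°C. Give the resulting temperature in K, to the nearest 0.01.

785.10 K

Initial temperature in Celsius: (1269 - 491.67) × 5/9 = 431.8500°C.
Final Celsius temperature: 431.8500 + 80.1000 = 511.9500°C.
In kelvin: 511.9500 + 273.15 = 785.10 K.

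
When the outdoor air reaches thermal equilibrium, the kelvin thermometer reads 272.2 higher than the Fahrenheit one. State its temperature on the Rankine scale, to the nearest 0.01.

421.81°R

Let x be the Fahrenheit reading; then the kelvin reading is 5/9·x + 255.372.
(5/9·x + 255.372) - x = 272.2  ⇒  (-4/9)·x = 16.8278  ⇒  x = -37.8625°F.
In Celsius: (-37.8625 - 32) × 5/9 = -38.8125°C.
In Rankine: -38.8125 × 1.8 + 491.67 = 421.81°R.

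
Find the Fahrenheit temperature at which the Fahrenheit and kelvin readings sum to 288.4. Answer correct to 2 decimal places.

21.23°F

Let F be the Fahrenheit reading. The kelvin reading is K = 5/9·F + 255.372.
Require F + K = 288.4: (14/9)·F + 255.372 = 288.4.
F = (288.4 - 255.372) / (14/9) = 21.23.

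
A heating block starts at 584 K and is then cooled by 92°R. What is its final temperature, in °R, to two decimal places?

959.20°R

Initial temperature in Celsius: 584 - 273.15 = 310.8500°C.
The 92°R change is an interval, so only the factor 5/9 applies: -92 × 5/9 = -51.1111°C.
Final Celsius temperature: 310.8500 - 51.1111 = 259.7389°C.
In Rankine: 259.7389 × 1.8 + 491.67 = 959.20°R.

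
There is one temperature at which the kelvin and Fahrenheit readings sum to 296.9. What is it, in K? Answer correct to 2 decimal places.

270.20 K

Let K be the kelvin reading. The Fahrenheit reading is F = 1.8·K - 459.67.
Require K + F = 296.9: (2.8)·K - 459.67 = 296.9.
K = (296.9 + 459.67) / (2.8) = 270.20.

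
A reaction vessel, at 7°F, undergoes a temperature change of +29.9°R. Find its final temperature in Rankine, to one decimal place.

Initial temperature in Celsius: (7 - 32) × 5/9 = -13.8889°C.
The 29.9°R change is an interval, so only the factor 5/9 applies: +29.9 × 5/9 = +16.6111°C.
Final Celsius temperature: -13.8889 + 16.6111 = 2.7222°C.
In Rankine: 2.7222 × 1.8 + 491.67 = 496.6°R.

496.6°R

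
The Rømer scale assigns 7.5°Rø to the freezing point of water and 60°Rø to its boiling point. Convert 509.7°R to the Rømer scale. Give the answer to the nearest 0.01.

First in Celsius: (509.7 - 491.67) × 5/9 = 10.0167°C.
Linearly onto the Rømer scale: 7.5 + (10.0167 / 100) × (60 - 7.5) = 12.76°Rø.

12.76°Rø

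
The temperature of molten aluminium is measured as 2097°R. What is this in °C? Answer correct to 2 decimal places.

In Celsius: (2097 - 491.67) × 5/9 = 891.8500°C.

891.85°C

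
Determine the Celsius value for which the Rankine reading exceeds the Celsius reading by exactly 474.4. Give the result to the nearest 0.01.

-21.59°C

Let C be the Celsius reading. The Rankine reading is R = 1.8·C + 491.67.
Require R - C = 474.4: (0.8)·C + 491.67 = 474.4.
C = (474.4 - 491.67) / (0.8) = -21.59.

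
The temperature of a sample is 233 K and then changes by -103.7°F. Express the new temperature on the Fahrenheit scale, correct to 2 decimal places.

-143.97°F

Initial temperature in Celsius: 233 - 273.15 = -40.1500°C.
The 103.7°F change is an interval, so only the factor 5/9 applies: -103.7 × 5/9 = -57.6111°C.
Final Celsius temperature: -40.1500 - 57.6111 = -97.7611°C.
In Fahrenheit: -97.7611 × 1.8 + 32 = -143.97°F.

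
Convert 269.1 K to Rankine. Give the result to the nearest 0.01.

In Celsius: 269.1 - 273.15 = -4.0500°C.
In Rankine: -4.0500 × 1.8 + 491.67 = 484.38°R.

484.38°R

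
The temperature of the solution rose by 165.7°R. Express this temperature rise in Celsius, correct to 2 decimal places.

92.06°C

For a temperature interval the offset drops out; only the factor 5/9 applies.
165.7 × 5/9 = 92.06.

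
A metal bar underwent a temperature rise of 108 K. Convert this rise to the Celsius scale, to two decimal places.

Kelvin and Celsius degrees are the same size, so the interval is unchanged: 108.00.

108.00°C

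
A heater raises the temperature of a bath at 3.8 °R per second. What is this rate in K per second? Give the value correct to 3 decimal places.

Since only a temperature interval is involved, the additive offset between the scales drops out.
A change of 1°R is a change of 5/9 K, so 3.8 × 5/9 = 2.111.

2.111 K/second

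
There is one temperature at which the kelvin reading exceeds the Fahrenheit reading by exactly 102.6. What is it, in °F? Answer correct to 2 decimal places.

343.74°F

Let F be the Fahrenheit reading. The kelvin reading is K = 5/9·F + 255.372.
Require K - F = 102.6: (-4/9)·F + 255.372 = 102.6.
F = (102.6 - 255.372) / (-4/9) = 343.74.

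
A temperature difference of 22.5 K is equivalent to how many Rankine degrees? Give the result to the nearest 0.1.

40.5°R

For a temperature interval the offset drops out; only the factor 1.8 applies.
22.5 × 1.8 = 40.5.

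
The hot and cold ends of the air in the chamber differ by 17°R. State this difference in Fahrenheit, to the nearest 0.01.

17.00°F

Rankine and Fahrenheit degrees are the same size, so the interval is unchanged: 17.00.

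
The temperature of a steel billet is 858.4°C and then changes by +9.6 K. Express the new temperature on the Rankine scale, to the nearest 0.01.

The 9.6 K change is an interval; Kelvin and Celsius degrees are the same size, so ΔC = +9.6°C.
Final Celsius temperature: 858.4000 + 9.6000 = 868.0000°C.
In Rankine: 868.0000 × 1.8 + 491.67 = 2054.07°R.

2054.07°R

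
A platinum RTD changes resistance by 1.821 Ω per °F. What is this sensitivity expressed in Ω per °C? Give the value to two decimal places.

3.28 Ω per °C

The quantity depends on a temperature interval, so only the ratio of degree sizes applies; the offset between the scales is irrelevant.
A change of 1°C is a change of 1.8°F, so per °C the value is 1.821 × 1.8 = 3.28.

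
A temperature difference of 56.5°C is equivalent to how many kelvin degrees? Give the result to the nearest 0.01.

56.50 K

Celsius and kelvin degrees are the same size, so the interval is unchanged: 56.50.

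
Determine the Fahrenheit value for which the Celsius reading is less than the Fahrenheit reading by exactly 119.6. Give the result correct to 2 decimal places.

229.10°F

Let F be the Fahrenheit reading. The Celsius reading is C = 5/9·F - 17.7778.
Require C - F = -119.6: (-4/9)·F - 17.7778 = -119.6.
F = (-119.6 + 17.7778) / (-4/9) = 229.10.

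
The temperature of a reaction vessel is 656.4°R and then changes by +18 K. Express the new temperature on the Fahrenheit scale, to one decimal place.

Initial temperature in Celsius: (656.4 - 491.67) × 5/9 = 91.5167°C.
The 18 K change is an interval; Kelvin and Celsius degrees are the same size, so ΔC = +18°C.
Final Celsius temperature: 91.5167 + 18.0000 = 109.5167°C.
In Fahrenheit: 109.5167 × 1.8 + 32 = 229.1°F.

229.1°F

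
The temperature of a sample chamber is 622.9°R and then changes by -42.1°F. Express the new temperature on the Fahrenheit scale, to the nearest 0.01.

Initial temperature in Celsius: (622.9 - 491.67) × 5/9 = 72.9056°C.
The 42.1°F change is an interval, so only the factor 5/9 applies: -42.1 × 5/9 = -23.3889°C.
Final Celsius temperature: 72.9056 - 23.3889 = 49.5167°C.
In Fahrenheit: 49.5167 × 1.8 + 32 = 121.13°F.

121.13°F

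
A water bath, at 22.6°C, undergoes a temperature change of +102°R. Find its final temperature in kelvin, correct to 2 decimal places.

The 102°R change is an interval, so only the factor 5/9 applies: +102 × 5/9 = +56.6667°C.
Final Celsius temperature: 22.6000 + 56.6667 = 79.2667°C.
In kelvin: 79.2667 + 273.15 = 352.42 K.

352.42 K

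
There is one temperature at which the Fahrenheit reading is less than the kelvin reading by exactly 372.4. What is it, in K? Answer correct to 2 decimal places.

Let K be the kelvin reading. The Fahrenheit reading is F = 1.8·K - 459.67.
Require F - K = -372.4: (0.8)·K - 459.67 = -372.4.
K = (-372.4 + 459.67) / (0.8) = 109.09.

109.09 K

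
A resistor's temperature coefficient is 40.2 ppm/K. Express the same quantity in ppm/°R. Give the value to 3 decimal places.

22.333 ppm/°R

The quantity depends on a temperature interval, so only the ratio of degree sizes applies; the offset between the scales is irrelevant.
A change of 1°R is a change of 5/9 K, so per °R the value is 40.2 × 5/9 = 22.333.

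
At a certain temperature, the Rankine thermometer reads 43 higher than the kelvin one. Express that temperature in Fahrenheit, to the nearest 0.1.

-362.9°F

Let x be the kelvin reading; then the Rankine reading is 1.8·x.
(1.8·x) - x = 43  ⇒  (0.8)·x = 43  ⇒  x = 53.7500 K.
In Celsius: 53.75 - 273.15 = -219.4000°C.
In Fahrenheit: -219.4000 × 1.8 + 32 = -362.9°F.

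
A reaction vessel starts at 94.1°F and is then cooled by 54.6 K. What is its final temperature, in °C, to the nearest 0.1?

-20.1°C

Initial temperature in Celsius: (94.1 - 32) × 5/9 = 34.5000°C.
The 54.6 K change is an interval; Kelvin and Celsius degrees are the same size, so ΔC = -54.6°C.
Final Celsius temperature: 34.5000 - 54.6000 = -20.1000°C.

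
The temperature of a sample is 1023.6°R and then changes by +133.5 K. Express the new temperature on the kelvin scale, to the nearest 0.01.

702.17 K

Initial temperature in Celsius: (1023.6 - 491.67) × 5/9 = 295.5167°C.
The 133.5 K change is an interval; Kelvin and Celsius degrees are the same size, so ΔC = +133.5°C.
Final Celsius temperature: 295.5167 + 133.5000 = 429.0167°C.
In kelvin: 429.0167 + 273.15 = 702.17 K.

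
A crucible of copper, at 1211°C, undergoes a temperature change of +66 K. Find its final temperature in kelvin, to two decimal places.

The 66 K change is an interval; Kelvin and Celsius degrees are the same size, so ΔC = +66°C.
Final Celsius temperature: 1211.0000 + 66.0000 = 1277.0000°C.
In kelvin: 1277.0000 + 273.15 = 1550.15 K.

1550.15 K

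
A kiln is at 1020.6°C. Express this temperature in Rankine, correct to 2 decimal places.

In Rankine: 1020.6000 × 1.8 + 491.67 = 2328.75°R.

2328.75°R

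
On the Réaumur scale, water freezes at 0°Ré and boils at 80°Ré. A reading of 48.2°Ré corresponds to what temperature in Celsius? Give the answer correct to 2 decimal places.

60.25°C

Linear interpolation between the fixed points: C = (48.2 - 0) × 100 / (80 - 0) = 60.2500°C.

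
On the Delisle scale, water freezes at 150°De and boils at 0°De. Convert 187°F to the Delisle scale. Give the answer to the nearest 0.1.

20.8°De

First in Celsius: (187 - 32) × 5/9 = 86.1111°C.
Linearly onto the Delisle scale: 150 + (86.1111 / 100) × (0 - 150) = 20.8°De.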